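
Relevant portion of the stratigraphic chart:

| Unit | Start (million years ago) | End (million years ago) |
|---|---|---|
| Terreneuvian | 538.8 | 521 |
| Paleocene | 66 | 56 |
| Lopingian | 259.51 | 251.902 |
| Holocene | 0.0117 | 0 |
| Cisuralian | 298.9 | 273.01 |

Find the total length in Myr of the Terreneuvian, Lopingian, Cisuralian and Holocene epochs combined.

Duration is start − end for each: (538.8 − 521) + (259.51 − 251.902) + (298.9 − 273.01) + (0.0117 − 0).
That is 17.8 + 7.608 + 25.89 + 0.0117, which totals 51.3097 million years.

51.3097 million years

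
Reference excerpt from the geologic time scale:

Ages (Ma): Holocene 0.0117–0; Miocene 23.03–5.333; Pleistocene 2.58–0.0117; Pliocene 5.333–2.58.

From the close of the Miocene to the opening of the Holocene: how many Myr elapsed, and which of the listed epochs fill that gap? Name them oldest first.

The Miocene closes at 5.333 Ma and the Holocene opens at 0.0117 Ma, so the interval is 5.333 − 0.0117 = 5.3213 Myr.
An epoch fits inside if it starts at or after 5.333 Ma and ends at or before 0.0117 Ma; oldest first that gives Pliocene, Pleistocene.

5.3213 million years; Pliocene, Pleistocene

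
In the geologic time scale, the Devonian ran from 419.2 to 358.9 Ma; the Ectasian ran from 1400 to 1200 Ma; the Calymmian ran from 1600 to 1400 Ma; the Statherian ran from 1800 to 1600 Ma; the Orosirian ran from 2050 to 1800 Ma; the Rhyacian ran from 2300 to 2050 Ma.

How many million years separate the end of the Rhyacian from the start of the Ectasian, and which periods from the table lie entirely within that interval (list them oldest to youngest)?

650 million years; Orosirian, Statherian, Calymmian

End of Rhyacian = 2050 Ma; start of Ectasian = 1400 Ma.
Gap = 2050 − 1400 = 650 Myr.
Periods wholly inside 2050–1400 Ma: Orosirian (2050–1800), Statherian (1800–1600), Calymmian (1600–1400).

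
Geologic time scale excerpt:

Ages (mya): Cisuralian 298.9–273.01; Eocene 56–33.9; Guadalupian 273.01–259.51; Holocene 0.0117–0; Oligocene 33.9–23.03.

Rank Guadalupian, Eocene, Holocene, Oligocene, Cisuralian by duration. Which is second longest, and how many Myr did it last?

Start − end for each: Guadalupian 273.01 − 259.51 = 13.5; Eocene 56 − 33.9 = 22.1; Holocene 0.0117 − 0 = 0.0117; Oligocene 33.9 − 23.03 = 10.87; Cisuralian 298.9 − 273.01 = 25.89.
Ranking these from longest: Cisuralian > Eocene > Guadalupian > Oligocene > Holocene.
Position 2 in that ranking is Eocene, which lasted 22.1 Myr.

Eocene, 22.1 million years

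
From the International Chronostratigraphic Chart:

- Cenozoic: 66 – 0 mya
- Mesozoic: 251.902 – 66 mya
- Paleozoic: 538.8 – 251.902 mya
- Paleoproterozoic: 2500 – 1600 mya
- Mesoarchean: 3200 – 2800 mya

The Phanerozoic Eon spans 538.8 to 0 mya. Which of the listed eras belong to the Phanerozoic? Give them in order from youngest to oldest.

Eras with both bounds inside 538.8–0 Ma: Cenozoic (66–0), Mesozoic (251.902–66), Paleozoic (538.8–251.902).

Cenozoic, Mesozoic, Paleozoic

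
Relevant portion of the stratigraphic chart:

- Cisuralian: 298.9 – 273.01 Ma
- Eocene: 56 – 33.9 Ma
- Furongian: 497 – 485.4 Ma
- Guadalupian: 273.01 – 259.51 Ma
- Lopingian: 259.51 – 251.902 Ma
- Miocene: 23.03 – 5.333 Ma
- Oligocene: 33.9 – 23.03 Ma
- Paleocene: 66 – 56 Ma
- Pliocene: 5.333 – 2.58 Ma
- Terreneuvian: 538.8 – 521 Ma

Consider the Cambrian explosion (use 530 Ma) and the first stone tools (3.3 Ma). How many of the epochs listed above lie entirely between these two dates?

The older date is 530 Ma and the younger is 3.3 Ma.
Epochs with start < 530 and end > 3.3 Ma: Furongian (497–485.4), Cisuralian (298.9–273.01), Guadalupian (273.01–259.51), Lopingian (259.51–251.902), Paleocene (66–56), Eocene (56–33.9), Oligocene (33.9–23.03), Miocene (23.03–5.333).
That is 8 complete epochs.

8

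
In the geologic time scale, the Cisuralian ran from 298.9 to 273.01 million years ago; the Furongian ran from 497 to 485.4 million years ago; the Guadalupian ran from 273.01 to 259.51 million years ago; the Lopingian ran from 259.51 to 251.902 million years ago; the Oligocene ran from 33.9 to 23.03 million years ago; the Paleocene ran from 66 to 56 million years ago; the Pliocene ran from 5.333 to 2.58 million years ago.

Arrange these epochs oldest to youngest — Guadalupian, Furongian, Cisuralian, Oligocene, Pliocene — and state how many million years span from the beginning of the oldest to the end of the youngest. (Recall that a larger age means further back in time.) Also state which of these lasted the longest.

Start ages (Ma): Furongian 497, Cisuralian 298.9, Guadalupian 273.01, Oligocene 33.9, Pliocene 5.333.
Ordered oldest to youngest: Furongian, Cisuralian, Guadalupian, Oligocene, Pliocene.
Span = 497 − 2.58 = 494.42 Myr.
Durations: Furongian 11.6, Oligocene 10.87, Pliocene 2.753, Cisuralian 25.89, Guadalupian 13.5 → longest is Cisuralian (25.89 Myr).

Furongian, Cisuralian, Guadalupian, Oligocene, Pliocene; total span 494.42 Myr; longest is Cisuralian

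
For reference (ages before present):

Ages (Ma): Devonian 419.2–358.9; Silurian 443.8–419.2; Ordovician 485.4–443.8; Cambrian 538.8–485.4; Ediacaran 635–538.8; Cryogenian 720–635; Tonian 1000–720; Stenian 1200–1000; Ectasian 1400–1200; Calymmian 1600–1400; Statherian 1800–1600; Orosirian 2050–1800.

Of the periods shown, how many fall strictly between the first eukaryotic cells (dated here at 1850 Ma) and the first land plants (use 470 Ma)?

1850 Ma sits inside the Orosirian (2050–1800) and 470 Ma inside the Ordovician (485.4–443.8); neither of those is wholly between the two dates.
The listed periods lying completely between them are Statherian, Calymmian, Ectasian, Stenian, Tonian, Cryogenian, Ediacaran, Cambrian — 8 in all.

8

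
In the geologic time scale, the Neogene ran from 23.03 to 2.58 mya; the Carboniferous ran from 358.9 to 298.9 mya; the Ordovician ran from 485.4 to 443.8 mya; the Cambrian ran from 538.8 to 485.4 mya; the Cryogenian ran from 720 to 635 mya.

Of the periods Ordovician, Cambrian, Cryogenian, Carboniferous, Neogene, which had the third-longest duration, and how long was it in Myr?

Cambrian, 53.4 million years

Durations: Ordovician 41.6; Cambrian 53.4; Cryogenian 85; Carboniferous 60; Neogene 20.45 Myr.
Sorted longest-first: Cryogenian (85), Carboniferous (60), Cambrian (53.4), Ordovician (41.6), Neogene (20.45).
The third longest is Cambrian at 53.4 Myr.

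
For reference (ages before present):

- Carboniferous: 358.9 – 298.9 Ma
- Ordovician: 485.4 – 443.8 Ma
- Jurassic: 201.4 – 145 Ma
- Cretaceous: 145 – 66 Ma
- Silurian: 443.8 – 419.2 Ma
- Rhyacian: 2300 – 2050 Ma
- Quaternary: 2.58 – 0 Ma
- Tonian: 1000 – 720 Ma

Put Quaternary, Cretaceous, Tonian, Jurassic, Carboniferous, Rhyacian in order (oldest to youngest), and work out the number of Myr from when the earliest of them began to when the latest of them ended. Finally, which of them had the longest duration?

Rhyacian, Tonian, Carboniferous, Jurassic, Cretaceous, Quaternary; total span 2300 Myr; longest is Tonian

From the excerpt: Quaternary 2.58–0; Cretaceous 145–66; Tonian 1000–720; Jurassic 201.4–145; Carboniferous 358.9–298.9; Rhyacian 2300–2050 (Ma).
Larger Ma is earlier, so the oldest is Rhyacian and the youngest is Quaternary; oldest to youngest: Rhyacian, Tonian, Carboniferous, Jurassic, Cretaceous, Quaternary.
Oldest start 2300 minus youngest end 0 gives 2300 Myr overall.
Individual lengths (start − end): Cretaceous 79; Jurassic 56.4; Tonian 280; Carboniferous 60; Rhyacian 250; Quaternary 2.58. The largest is Tonian at 280 Myr.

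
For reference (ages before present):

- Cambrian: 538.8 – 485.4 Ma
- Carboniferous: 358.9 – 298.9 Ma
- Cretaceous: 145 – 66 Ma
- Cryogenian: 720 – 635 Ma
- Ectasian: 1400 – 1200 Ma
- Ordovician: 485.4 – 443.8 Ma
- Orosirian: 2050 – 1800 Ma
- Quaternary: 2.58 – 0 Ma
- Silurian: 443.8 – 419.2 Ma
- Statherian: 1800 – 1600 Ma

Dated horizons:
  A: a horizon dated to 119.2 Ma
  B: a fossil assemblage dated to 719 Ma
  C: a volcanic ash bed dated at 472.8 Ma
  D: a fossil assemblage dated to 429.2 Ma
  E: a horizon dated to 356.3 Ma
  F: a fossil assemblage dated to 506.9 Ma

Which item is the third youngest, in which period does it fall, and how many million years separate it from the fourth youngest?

D, in the Silurian; 43.6 million years to C

Smaller Ma means younger, so youngest first: A 119.2 < E 356.3 < D 429.2 < C 472.8 < F 506.9 < B 719.
Counting 3 along gives D (429.2 Ma); the excerpt puts that inside the Silurian, 443.8–419.2 Ma.
Next in line is C (472.8 Ma), and 472.8 − 429.2 = 43.6 Myr.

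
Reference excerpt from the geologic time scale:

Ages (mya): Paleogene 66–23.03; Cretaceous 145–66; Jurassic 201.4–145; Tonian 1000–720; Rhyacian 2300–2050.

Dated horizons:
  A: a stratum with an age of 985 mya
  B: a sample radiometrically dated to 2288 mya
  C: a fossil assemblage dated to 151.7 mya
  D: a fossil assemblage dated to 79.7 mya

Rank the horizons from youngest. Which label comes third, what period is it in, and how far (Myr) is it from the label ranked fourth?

Smaller Ma means younger, so youngest first: D 79.7 < C 151.7 < A 985 < B 2288.
Counting 3 along gives A (985 Ma); the excerpt puts that inside the Tonian, 1000–720 Ma.
Next in line is B (2288 Ma), and 2288 − 985 = 1303 Myr.

A, in the Tonian; 1303 million years to B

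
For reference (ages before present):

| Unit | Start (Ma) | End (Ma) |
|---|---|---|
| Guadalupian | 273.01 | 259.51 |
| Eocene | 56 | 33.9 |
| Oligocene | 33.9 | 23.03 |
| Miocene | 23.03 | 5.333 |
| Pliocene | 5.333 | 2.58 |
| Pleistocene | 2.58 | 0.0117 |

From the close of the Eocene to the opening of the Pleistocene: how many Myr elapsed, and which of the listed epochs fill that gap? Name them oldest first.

The Eocene closes at 33.9 Ma and the Pleistocene opens at 2.58 Ma, so the interval is 33.9 − 2.58 = 31.32 Myr.
An epoch fits inside if it starts at or after 33.9 Ma and ends at or before 2.58 Ma; oldest first that gives Oligocene, Miocene, Pliocene.

31.32 million years; Oligocene, Miocene, Pliocene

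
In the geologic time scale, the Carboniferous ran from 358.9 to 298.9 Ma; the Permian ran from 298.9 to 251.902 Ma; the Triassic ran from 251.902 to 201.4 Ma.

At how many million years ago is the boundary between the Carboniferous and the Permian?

The Carboniferous ends and the Permian begins at 298.9 Ma.

298.9 Ma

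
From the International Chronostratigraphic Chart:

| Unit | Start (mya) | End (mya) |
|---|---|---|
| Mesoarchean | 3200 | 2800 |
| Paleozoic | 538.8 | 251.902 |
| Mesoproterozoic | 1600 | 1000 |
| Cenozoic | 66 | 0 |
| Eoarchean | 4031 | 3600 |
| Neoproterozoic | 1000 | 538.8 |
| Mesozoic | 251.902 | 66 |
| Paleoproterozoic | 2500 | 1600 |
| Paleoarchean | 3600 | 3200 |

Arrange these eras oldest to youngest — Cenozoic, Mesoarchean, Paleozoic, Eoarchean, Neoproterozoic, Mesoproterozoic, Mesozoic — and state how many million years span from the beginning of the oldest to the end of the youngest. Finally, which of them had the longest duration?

From the excerpt: Cenozoic 66–0; Mesoarchean 3200–2800; Paleozoic 538.8–251.902; Eoarchean 4031–3600; Neoproterozoic 1000–538.8; Mesoproterozoic 1600–1000; Mesozoic 251.902–66 (Ma).
Larger Ma is earlier, so the oldest is Eoarchean and the youngest is Cenozoic; oldest to youngest: Eoarchean, Mesoarchean, Mesoproterozoic, Neoproterozoic, Paleozoic, Mesozoic, Cenozoic.
Oldest start 4031 minus youngest end 0 gives 4031 Myr overall.
Individual lengths (start − end): Mesoproterozoic 600; Mesozoic 185.902; Cenozoic 66; Mesoarchean 400; Neoproterozoic 461.2; Eoarchean 431; Paleozoic 286.898. The largest is Mesoproterozoic at 600 Myr.

Eoarchean, Mesoarchean, Mesoproterozoic, Neoproterozoic, Paleozoic, Mesozoic, Cenozoic; total span 4031 Myr; longest is Mesoproterozoic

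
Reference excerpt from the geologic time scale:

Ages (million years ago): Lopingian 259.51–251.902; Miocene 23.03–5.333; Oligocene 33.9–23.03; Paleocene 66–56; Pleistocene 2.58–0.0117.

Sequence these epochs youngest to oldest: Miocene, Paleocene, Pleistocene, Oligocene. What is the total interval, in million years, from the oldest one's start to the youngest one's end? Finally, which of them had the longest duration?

From the excerpt: Miocene 23.03–5.333; Paleocene 66–56; Pleistocene 2.58–0.0117; Oligocene 33.9–23.03 (Ma).
Larger Ma is earlier, so the oldest is Paleocene and the youngest is Pleistocene; youngest to oldest: Pleistocene, Miocene, Oligocene, Paleocene.
Oldest start 66 minus youngest end 0.0117 gives 65.9883 Myr overall.
Individual lengths (start − end): Miocene 17.697; Oligocene 10.87; Paleocene 10; Pleistocene 2.5683. The largest is Miocene at 17.697 Myr.

Pleistocene → Miocene → Oligocene → Paleocene; total span 65.9883 Myr; longest is Miocene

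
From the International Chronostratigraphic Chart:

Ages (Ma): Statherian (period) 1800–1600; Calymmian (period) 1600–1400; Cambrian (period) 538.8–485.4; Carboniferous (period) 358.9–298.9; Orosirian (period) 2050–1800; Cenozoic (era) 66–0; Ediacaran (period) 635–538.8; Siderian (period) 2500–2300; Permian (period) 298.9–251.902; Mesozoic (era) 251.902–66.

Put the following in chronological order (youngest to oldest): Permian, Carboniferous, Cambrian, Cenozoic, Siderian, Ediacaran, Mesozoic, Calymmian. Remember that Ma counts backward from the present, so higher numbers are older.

Cenozoic, Mesozoic, Permian, Carboniferous, Cambrian, Ediacaran, Calymmian, Siderian

Sorting by start age (ascending Ma, since larger Ma = older): Cenozoic began 66, Mesozoic began 251.902, Permian began 298.9, Carboniferous began 358.9, Cambrian began 538.8, Ediacaran began 635, Calymmian began 1600, Siderian began 2500.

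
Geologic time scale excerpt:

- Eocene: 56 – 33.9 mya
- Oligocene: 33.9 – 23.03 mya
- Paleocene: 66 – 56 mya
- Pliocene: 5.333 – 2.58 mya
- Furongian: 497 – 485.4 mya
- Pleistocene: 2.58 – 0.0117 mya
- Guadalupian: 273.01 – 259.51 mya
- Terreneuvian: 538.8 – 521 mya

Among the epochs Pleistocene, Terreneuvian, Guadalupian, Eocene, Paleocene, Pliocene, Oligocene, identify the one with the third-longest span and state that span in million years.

Guadalupian, 13.5 million years

Durations: Pleistocene 2.5683; Terreneuvian 17.8; Guadalupian 13.5; Eocene 22.1; Paleocene 10; Pliocene 2.753; Oligocene 10.87 Myr.
Sorted longest-first: Eocene (22.1), Terreneuvian (17.8), Guadalupian (13.5), Oligocene (10.87), Paleocene (10), Pliocene (2.753), Pleistocene (2.5683).
The third longest is Guadalupian at 13.5 Myr.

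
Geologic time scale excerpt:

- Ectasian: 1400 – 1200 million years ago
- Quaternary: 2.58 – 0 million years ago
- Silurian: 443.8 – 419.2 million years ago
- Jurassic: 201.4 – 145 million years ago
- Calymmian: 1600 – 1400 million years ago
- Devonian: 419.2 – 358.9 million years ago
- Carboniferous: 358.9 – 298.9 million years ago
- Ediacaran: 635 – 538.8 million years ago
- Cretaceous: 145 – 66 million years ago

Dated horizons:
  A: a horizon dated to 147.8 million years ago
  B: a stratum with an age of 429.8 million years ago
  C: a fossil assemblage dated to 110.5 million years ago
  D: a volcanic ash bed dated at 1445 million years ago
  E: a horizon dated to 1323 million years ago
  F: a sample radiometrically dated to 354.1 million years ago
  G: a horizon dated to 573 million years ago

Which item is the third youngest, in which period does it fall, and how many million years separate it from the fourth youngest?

Sorted youngest-first by Ma: C (110.5), A (147.8), F (354.1), B (429.8), G (573), E (1323), D (1445).
The third youngest is F at 354.1 Ma, which lies in 358.9–298.9 Ma: the Carboniferous.
The fourth youngest is B at 429.8 Ma; separation = |354.1 − 429.8| = 75.7 Myr.

F, in the Carboniferous; 75.7 million years to B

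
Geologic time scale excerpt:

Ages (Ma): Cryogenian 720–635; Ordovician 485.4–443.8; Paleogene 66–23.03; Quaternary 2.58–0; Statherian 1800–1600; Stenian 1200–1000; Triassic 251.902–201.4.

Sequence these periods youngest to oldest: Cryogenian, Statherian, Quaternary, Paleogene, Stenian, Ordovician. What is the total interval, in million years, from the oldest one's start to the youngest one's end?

From the excerpt: Cryogenian 720–635; Statherian 1800–1600; Quaternary 2.58–0; Paleogene 66–23.03; Stenian 1200–1000; Ordovician 485.4–443.8 (Ma).
Larger Ma is earlier, so the oldest is Statherian and the youngest is Quaternary; youngest to oldest: Quaternary, Paleogene, Ordovician, Cryogenian, Stenian, Statherian.
Oldest start 1800 minus youngest end 0 gives 1800 Myr overall.

Quaternary → Paleogene → Ordovician → Cryogenian → Stenian → Statherian; total span 1800 Myr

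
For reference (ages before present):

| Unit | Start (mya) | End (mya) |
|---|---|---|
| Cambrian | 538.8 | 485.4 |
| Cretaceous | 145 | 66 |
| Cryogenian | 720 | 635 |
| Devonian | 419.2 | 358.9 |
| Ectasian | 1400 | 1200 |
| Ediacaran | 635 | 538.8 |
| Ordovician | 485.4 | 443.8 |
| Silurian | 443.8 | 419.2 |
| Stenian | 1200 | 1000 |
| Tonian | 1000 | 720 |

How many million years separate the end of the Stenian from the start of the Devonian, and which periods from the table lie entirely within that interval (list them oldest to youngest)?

580.8 million years; Tonian, Cryogenian, Ediacaran, Cambrian, Ordovician, Silurian

End of Stenian = 1000 Ma; start of Devonian = 419.2 Ma.
Gap = 1000 − 419.2 = 580.8 Myr.
Periods wholly inside 1000–419.2 Ma: Tonian (1000–720), Cryogenian (720–635), Ediacaran (635–538.8), Cambrian (538.8–485.4), Ordovician (485.4–443.8), Silurian (443.8–419.2).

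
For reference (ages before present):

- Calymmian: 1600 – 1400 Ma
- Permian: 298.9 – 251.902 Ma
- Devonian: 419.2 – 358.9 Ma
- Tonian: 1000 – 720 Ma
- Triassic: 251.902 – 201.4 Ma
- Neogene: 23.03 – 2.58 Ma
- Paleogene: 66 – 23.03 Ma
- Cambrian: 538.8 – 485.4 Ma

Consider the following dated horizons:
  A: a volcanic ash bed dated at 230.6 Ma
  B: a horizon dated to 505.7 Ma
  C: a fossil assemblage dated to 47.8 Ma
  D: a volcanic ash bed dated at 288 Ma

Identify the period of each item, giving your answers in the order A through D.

A — Triassic; B — Cambrian; C — Paleogene; D — Permian

A: 230.6 Ma lies in 251.902–201.4 Ma, so Triassic.
B: 505.7 Ma lies in 538.8–485.4 Ma, so Cambrian.
C: 47.8 Ma lies in 66–23.03 Ma, so Paleogene.
D: 288 Ma lies in 298.9–251.902 Ma, so Permian.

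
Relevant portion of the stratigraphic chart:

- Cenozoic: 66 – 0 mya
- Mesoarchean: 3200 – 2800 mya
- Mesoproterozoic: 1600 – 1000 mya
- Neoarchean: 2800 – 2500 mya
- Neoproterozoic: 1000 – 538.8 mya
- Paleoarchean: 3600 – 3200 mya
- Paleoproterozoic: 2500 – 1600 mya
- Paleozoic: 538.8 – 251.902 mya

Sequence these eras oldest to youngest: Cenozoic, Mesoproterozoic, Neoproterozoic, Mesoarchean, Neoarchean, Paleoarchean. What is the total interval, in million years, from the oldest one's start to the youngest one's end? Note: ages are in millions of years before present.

Paleoarchean → Mesoarchean → Neoarchean → Mesoproterozoic → Neoproterozoic → Cenozoic; total span 3600 Myr

Start ages (Ma): Paleoarchean 3600, Mesoarchean 3200, Neoarchean 2800, Mesoproterozoic 1600, Neoproterozoic 1000, Cenozoic 66.
Ordered oldest to youngest: Paleoarchean, Mesoarchean, Neoarchean, Mesoproterozoic, Neoproterozoic, Cenozoic.
Span = 3600 − 0 = 3600 Myr.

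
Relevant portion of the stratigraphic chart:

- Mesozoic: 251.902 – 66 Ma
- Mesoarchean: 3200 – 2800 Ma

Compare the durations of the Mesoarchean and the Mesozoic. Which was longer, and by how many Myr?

Mesoarchean: 3200 − 2800 = 400 Myr.
Mesozoic: 251.902 − 66 = 185.902 Myr.
Difference: 400 − 185.902 = 214.098 Myr, so the Mesoarchean was longer.

Mesoarchean, by 214.098 million years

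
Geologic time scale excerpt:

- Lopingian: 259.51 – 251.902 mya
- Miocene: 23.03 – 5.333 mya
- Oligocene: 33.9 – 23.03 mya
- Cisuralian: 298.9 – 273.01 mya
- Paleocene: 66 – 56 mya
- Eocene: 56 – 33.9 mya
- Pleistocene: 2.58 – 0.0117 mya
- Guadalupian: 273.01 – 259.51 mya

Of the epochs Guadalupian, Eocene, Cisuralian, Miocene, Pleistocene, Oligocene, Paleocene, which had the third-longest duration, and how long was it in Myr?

Miocene, 17.697 million years

Durations: Guadalupian 13.5; Eocene 22.1; Cisuralian 25.89; Miocene 17.697; Pleistocene 2.5683; Oligocene 10.87; Paleocene 10 Myr.
Sorted longest-first: Cisuralian (25.89), Eocene (22.1), Miocene (17.697), Guadalupian (13.5), Oligocene (10.87), Paleocene (10), Pleistocene (2.5683).
The third longest is Miocene at 17.697 Myr.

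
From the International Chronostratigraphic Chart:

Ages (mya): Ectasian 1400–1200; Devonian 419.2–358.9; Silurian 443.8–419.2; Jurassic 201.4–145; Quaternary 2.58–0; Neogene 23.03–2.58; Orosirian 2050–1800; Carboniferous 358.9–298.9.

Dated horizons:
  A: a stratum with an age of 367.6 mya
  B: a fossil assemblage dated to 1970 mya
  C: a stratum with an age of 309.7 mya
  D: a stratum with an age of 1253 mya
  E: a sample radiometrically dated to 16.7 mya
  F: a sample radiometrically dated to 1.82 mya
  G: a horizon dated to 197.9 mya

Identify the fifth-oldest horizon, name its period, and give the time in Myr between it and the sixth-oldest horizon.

Sorted oldest-first by Ma: B (1970), D (1253), A (367.6), C (309.7), G (197.9), E (16.7), F (1.82).
The fifth oldest is G at 197.9 Ma, which lies in 201.4–145 Ma: the Jurassic.
The sixth oldest is E at 16.7 Ma; separation = |197.9 − 16.7| = 181.2 Myr.

G, in the Jurassic; 181.2 million years to E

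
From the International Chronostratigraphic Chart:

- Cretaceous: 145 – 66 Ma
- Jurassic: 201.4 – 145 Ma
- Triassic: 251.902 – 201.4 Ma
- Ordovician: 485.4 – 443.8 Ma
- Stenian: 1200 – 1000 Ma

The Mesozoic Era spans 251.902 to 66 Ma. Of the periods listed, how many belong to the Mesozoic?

Periods inside 251.902–66 Ma: Triassic, Jurassic, Cretaceous — 3 in total.

3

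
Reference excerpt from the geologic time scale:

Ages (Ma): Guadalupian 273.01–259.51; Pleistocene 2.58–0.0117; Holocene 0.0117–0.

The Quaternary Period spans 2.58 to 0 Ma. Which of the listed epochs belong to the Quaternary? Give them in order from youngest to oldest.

Epochs with both bounds inside 2.58–0 Ma: Holocene (0.0117–0), Pleistocene (2.58–0.0117).

Holocene, Pleistocene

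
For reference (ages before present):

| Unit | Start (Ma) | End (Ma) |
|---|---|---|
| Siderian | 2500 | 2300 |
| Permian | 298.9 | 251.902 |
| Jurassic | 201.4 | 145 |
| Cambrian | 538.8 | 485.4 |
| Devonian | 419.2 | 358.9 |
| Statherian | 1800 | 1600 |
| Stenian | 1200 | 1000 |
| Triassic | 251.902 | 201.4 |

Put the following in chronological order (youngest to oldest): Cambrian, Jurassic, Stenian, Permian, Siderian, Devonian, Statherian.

Sorting by start age (ascending Ma, since larger Ma = older): Jurassic start 201.4, Permian start 298.9, Devonian start 419.2, Cambrian start 538.8, Stenian start 1200, Statherian start 1800, Siderian start 2500.

Jurassic, Permian, Devonian, Cambrian, Stenian, Statherian, Siderian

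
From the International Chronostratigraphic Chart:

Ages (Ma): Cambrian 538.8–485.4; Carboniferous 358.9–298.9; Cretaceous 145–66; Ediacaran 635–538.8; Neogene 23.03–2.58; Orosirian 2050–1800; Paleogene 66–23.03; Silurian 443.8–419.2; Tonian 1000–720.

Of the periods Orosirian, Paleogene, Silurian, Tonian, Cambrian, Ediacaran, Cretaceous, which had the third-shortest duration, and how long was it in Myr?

Cambrian, 53.4 million years

Durations: Orosirian 250; Paleogene 42.97; Silurian 24.6; Tonian 280; Cambrian 53.4; Ediacaran 96.2; Cretaceous 79 Myr.
Sorted shortest-first: Silurian (24.6), Paleogene (42.97), Cambrian (53.4), Cretaceous (79), Ediacaran (96.2), Orosirian (250), Tonian (280).
The third shortest is Cambrian at 53.4 Myr.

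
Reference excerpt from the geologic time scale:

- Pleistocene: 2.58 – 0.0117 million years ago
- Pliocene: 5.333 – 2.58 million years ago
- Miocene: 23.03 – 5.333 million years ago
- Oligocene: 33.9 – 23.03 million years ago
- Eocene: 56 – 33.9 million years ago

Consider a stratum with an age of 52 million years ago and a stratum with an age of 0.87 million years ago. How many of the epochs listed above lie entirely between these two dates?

The older date is 52 Ma and the younger is 0.87 Ma.
Epochs with start < 52 and end > 0.87 Ma: Oligocene (33.9–23.03), Miocene (23.03–5.333), Pliocene (5.333–2.58).
That is 3 complete epochs.

3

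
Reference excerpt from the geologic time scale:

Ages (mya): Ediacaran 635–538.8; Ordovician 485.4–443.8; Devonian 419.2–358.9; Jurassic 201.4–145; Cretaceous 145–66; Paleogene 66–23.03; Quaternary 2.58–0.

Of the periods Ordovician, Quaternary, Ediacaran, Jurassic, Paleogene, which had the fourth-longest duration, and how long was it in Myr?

Ordovician, 41.6 million years

Durations: Ordovician 41.6; Quaternary 2.58; Ediacaran 96.2; Jurassic 56.4; Paleogene 42.97 Myr.
Sorted longest-first: Ediacaran (96.2), Jurassic (56.4), Paleogene (42.97), Ordovician (41.6), Quaternary (2.58).
The fourth longest is Ordovician at 41.6 Myr.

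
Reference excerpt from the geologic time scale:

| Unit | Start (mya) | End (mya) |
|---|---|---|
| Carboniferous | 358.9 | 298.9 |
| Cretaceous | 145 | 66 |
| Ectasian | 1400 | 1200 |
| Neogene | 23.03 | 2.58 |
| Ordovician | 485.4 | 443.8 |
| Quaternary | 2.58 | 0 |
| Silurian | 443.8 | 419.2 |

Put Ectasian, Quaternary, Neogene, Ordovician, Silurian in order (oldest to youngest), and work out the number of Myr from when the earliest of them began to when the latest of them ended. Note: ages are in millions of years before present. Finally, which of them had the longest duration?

Ectasian → Ordovician → Silurian → Neogene → Quaternary; total span 1400 Myr; longest is Ectasian

Start ages (Ma): Ectasian 1400, Ordovician 485.4, Silurian 443.8, Neogene 23.03, Quaternary 2.58.
Ordered oldest to youngest: Ectasian, Ordovician, Silurian, Neogene, Quaternary.
Span = 1400 − 0 = 1400 Myr.
Durations: Quaternary 2.58, Ordovician 41.6, Neogene 20.45, Ectasian 200, Silurian 24.6 → longest is Ectasian (200 Myr).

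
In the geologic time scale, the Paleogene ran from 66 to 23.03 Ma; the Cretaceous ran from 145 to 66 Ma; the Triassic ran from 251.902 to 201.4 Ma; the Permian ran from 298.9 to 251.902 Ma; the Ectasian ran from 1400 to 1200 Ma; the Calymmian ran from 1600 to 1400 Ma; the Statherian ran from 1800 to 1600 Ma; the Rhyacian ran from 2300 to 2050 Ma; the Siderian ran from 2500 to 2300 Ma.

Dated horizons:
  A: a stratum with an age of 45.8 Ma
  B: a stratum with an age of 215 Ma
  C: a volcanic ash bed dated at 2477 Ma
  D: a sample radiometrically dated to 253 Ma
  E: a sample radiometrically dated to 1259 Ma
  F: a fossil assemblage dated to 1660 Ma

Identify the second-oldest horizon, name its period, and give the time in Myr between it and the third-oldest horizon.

Sorted oldest-first by Ma: C (2477), F (1660), E (1259), D (253), B (215), A (45.8).
The second oldest is F at 1660 Ma, which lies in 1800–1600 Ma: the Statherian.
The third oldest is E at 1259 Ma; separation = |1660 − 1259| = 401 Myr.

F, in the Statherian; 401 million years to E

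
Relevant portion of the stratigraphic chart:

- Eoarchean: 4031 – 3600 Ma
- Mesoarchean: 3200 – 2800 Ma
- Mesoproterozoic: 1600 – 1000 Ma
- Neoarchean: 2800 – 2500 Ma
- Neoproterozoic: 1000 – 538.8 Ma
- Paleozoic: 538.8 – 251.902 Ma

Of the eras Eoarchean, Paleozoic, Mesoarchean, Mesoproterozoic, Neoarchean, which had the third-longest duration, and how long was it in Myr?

Durations: Eoarchean 431; Paleozoic 286.898; Mesoarchean 400; Mesoproterozoic 600; Neoarchean 300 Myr.
Sorted longest-first: Mesoproterozoic (600), Eoarchean (431), Mesoarchean (400), Neoarchean (300), Paleozoic (286.898).
The third longest is Mesoarchean at 400 Myr.

Mesoarchean, 400 million years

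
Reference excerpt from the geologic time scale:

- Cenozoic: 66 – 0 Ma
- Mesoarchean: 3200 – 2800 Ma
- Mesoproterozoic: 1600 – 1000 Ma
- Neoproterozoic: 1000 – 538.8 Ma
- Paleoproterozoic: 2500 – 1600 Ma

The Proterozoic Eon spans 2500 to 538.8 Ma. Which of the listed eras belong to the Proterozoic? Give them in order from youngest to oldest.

Neoproterozoic, Mesoproterozoic, Paleoproterozoic

Eras with both bounds inside 2500–538.8 Ma: Neoproterozoic (1000–538.8), Mesoproterozoic (1600–1000), Paleoproterozoic (2500–1600).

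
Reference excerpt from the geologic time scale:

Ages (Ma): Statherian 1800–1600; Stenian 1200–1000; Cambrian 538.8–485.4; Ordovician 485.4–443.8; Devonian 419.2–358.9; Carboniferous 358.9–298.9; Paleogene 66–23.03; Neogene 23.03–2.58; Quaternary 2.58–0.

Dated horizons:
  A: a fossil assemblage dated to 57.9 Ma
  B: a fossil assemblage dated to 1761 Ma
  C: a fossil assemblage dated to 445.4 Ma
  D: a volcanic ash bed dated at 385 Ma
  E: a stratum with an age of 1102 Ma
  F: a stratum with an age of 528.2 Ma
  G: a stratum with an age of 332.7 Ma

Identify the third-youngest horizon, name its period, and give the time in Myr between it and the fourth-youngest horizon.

Sorted youngest-first by Ma: A (57.9), G (332.7), D (385), C (445.4), F (528.2), E (1102), B (1761).
The third youngest is D at 385 Ma, which lies in 419.2–358.9 Ma: the Devonian.
The fourth youngest is C at 445.4 Ma; separation = |385 − 445.4| = 60.4 Myr.

D, in the Devonian; 60.4 million years to C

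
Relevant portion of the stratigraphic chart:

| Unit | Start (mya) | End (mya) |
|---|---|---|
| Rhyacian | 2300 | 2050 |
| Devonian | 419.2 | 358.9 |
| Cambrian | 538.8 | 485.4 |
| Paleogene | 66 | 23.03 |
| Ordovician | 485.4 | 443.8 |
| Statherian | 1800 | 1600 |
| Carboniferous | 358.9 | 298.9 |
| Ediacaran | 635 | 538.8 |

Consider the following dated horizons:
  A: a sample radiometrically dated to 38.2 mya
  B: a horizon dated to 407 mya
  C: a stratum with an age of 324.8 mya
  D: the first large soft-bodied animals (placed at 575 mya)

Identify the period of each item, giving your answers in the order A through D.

A — Paleogene; B — Devonian; C — Carboniferous; D — Ediacaran

Match each age against the start–end ranges in the excerpt: A = 38.2 Ma → Paleogene (66–23.03); B = 407 Ma → Devonian (419.2–358.9); C = 324.8 Ma → Carboniferous (358.9–298.9); D = 575 Ma → Ediacaran (635–538.8).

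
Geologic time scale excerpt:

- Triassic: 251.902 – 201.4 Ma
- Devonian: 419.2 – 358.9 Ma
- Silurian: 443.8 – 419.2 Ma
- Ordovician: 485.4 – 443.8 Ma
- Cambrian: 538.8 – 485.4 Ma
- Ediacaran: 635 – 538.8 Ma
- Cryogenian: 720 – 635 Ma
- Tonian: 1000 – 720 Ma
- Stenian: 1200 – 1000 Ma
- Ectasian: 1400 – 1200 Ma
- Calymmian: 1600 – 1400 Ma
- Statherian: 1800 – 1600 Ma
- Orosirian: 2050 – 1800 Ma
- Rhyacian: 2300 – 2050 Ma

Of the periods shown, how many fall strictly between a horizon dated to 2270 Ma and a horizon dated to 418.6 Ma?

11

2270 Ma sits inside the Rhyacian (2300–2050) and 418.6 Ma inside the Devonian (419.2–358.9); neither of those is wholly between the two dates.
The listed periods lying completely between them are Orosirian, Statherian, Calymmian, Ectasian, Stenian, Tonian, Cryogenian, Ediacaran, Cambrian, Ordovician, Silurian — 11 in all.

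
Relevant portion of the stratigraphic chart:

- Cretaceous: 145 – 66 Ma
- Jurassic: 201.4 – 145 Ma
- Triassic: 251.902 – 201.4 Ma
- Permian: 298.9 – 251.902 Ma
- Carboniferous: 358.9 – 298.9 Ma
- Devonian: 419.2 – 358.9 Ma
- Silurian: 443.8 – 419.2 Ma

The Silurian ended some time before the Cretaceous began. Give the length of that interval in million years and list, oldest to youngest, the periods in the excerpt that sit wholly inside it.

274.2 million years; Devonian, Carboniferous, Permian, Triassic, Jurassic

End of Silurian = 419.2 Ma; start of Cretaceous = 145 Ma.
Gap = 419.2 − 145 = 274.2 Myr.
Periods wholly inside 419.2–145 Ma: Devonian (419.2–358.9), Carboniferous (358.9–298.9), Permian (298.9–251.902), Triassic (251.902–201.4), Jurassic (201.4–145).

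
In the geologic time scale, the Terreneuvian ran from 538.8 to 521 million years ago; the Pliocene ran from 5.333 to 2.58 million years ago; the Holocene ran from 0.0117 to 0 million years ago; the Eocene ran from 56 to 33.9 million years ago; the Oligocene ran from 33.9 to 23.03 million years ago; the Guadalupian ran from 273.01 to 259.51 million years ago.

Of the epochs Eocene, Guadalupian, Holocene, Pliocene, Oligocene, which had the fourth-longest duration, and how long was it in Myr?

Durations: Eocene 22.1; Guadalupian 13.5; Holocene 0.0117; Pliocene 2.753; Oligocene 10.87 Myr.
Sorted longest-first: Eocene (22.1), Guadalupian (13.5), Oligocene (10.87), Pliocene (2.753), Holocene (0.0117).
The fourth longest is Pliocene at 2.753 Myr.

Pliocene, 2.753 million years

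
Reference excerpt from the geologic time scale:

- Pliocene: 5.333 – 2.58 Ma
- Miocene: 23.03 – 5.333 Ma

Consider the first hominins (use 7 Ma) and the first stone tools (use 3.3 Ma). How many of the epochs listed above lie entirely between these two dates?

The older date is 7 Ma and the younger is 3.3 Ma.
No epoch both begins after 7 Ma and ends before 3.3 Ma, so the count is 0.

0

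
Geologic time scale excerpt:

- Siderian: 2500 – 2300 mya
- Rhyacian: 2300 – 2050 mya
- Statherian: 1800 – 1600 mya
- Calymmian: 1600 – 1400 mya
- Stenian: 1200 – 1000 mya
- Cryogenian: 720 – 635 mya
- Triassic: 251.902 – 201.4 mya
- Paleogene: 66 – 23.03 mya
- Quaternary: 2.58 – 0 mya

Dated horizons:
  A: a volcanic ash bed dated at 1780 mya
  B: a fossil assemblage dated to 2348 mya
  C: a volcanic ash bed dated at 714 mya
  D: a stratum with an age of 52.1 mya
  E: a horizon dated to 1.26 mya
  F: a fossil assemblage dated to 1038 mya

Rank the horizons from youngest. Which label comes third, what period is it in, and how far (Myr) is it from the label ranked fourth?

Sorted youngest-first by Ma: E (1.26), D (52.1), C (714), F (1038), A (1780), B (2348).
The third youngest is C at 714 Ma, which lies in 720–635 Ma: the Cryogenian.
The fourth youngest is F at 1038 Ma; separation = |714 − 1038| = 324 Myr.

C, in the Cryogenian; 324 million years to F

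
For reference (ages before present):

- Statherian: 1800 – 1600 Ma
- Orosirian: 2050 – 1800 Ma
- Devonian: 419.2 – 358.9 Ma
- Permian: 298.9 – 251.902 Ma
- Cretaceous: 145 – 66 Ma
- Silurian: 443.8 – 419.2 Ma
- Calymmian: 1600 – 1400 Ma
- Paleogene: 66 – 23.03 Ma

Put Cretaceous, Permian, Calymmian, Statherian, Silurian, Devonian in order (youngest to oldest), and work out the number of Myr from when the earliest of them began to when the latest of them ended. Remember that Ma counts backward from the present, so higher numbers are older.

Cretaceous → Permian → Devonian → Silurian → Calymmian → Statherian; total span 1734 Myr

From the excerpt: Cretaceous 145–66; Permian 298.9–251.902; Calymmian 1600–1400; Statherian 1800–1600; Silurian 443.8–419.2; Devonian 419.2–358.9 (Ma).
Larger Ma is earlier, so the oldest is Statherian and the youngest is Cretaceous; youngest to oldest: Cretaceous, Permian, Devonian, Silurian, Calymmian, Statherian.
Oldest start 1800 minus youngest end 66 gives 1734 Myr overall.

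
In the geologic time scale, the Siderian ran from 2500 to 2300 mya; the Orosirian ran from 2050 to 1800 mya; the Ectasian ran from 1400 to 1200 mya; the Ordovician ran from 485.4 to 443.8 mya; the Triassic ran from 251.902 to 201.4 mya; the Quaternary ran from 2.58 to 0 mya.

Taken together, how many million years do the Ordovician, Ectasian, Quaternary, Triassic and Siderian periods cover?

Each duration: Ordovician = 41.6; Ectasian = 200; Quaternary = 2.58; Triassic = 50.502; Siderian = 200.
Sum: 41.6 + 200 + 2.58 + 50.502 + 200 = 494.682 Myr.

494.682 million years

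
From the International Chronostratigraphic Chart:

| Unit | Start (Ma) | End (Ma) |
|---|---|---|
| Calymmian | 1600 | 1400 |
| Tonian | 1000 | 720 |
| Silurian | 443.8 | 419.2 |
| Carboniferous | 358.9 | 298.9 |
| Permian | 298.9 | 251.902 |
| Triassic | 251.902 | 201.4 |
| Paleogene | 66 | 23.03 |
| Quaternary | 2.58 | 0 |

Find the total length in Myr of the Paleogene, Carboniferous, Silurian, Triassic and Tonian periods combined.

458.072 million years

Each duration: Paleogene = 42.97; Carboniferous = 60; Silurian = 24.6; Triassic = 50.502; Tonian = 280.
Sum: 42.97 + 60 + 24.6 + 50.502 + 280 = 458.072 Myr.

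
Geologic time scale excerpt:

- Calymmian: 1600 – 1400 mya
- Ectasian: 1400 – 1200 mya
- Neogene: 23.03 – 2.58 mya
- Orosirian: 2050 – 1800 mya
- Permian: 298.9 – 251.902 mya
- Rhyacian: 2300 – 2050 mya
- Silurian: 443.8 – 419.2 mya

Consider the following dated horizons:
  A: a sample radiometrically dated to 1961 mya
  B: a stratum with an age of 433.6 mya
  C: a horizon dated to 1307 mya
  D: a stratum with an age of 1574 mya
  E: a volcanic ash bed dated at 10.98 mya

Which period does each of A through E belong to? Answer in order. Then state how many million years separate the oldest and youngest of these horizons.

A — Orosirian; B — Silurian; C — Ectasian; D — Calymmian; E — Neogene; span 1950.02 million years

A: 1961 Ma lies in 2050–1800 Ma, so Orosirian.
B: 433.6 Ma lies in 443.8–419.2 Ma, so Silurian.
C: 1307 Ma lies in 1400–1200 Ma, so Ectasian.
D: 1574 Ma lies in 1600–1400 Ma, so Calymmian.
E: 10.98 Ma lies in 23.03–2.58 Ma, so Neogene.
Oldest = 1961 Ma, youngest = 10.98 Ma → span 1950.02 Myr.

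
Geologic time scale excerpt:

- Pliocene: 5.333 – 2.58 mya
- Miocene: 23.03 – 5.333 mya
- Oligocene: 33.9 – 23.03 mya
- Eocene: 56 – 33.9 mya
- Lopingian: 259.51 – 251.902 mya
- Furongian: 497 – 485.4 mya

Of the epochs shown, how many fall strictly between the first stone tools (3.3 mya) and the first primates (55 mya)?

The older date is 55 Ma and the younger is 3.3 Ma.
Epochs with start < 55 and end > 3.3 Ma: Oligocene (33.9–23.03), Miocene (23.03–5.333).
That is 2 complete epochs.

2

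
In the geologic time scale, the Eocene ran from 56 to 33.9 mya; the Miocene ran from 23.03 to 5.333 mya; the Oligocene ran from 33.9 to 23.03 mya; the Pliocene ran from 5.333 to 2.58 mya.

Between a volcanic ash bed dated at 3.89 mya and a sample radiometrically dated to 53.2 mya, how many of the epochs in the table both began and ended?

The older date is 53.2 Ma and the younger is 3.89 Ma.
Epochs with start < 53.2 and end > 3.89 Ma: Oligocene (33.9–23.03), Miocene (23.03–5.333).
That is 2 complete epochs.

2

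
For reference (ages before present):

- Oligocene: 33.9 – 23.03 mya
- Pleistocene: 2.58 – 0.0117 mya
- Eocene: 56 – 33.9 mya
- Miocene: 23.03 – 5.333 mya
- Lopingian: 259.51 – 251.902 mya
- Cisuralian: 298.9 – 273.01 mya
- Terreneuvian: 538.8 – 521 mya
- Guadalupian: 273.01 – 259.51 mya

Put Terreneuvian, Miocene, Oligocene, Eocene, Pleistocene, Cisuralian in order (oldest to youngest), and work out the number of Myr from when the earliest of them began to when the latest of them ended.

Terreneuvian, Cisuralian, Eocene, Oligocene, Miocene, Pleistocene; total span 538.7883 Myr

From the excerpt: Terreneuvian 538.8–521; Miocene 23.03–5.333; Oligocene 33.9–23.03; Eocene 56–33.9; Pleistocene 2.58–0.0117; Cisuralian 298.9–273.01 (Ma).
Larger Ma is earlier, so the oldest is Terreneuvian and the youngest is Pleistocene; oldest to youngest: Terreneuvian, Cisuralian, Eocene, Oligocene, Miocene, Pleistocene.
Oldest start 538.8 minus youngest end 0.0117 gives 538.7883 Myr overall.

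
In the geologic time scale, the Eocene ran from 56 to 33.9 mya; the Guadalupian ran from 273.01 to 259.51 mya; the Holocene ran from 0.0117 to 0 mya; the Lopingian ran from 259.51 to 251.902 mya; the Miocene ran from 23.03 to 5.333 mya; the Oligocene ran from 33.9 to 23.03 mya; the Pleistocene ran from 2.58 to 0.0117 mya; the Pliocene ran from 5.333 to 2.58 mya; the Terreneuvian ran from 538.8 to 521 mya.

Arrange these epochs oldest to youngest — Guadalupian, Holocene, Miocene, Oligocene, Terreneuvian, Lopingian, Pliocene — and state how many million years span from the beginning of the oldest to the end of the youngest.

Terreneuvian → Guadalupian → Lopingian → Oligocene → Miocene → Pliocene → Holocene; total span 538.8 Myr

Start ages (Ma): Terreneuvian 538.8, Guadalupian 273.01, Lopingian 259.51, Oligocene 33.9, Miocene 23.03, Pliocene 5.333, Holocene 0.0117.
Ordered oldest to youngest: Terreneuvian, Guadalupian, Lopingian, Oligocene, Miocene, Pliocene, Holocene.
Span = 538.8 − 0 = 538.8 Myr.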